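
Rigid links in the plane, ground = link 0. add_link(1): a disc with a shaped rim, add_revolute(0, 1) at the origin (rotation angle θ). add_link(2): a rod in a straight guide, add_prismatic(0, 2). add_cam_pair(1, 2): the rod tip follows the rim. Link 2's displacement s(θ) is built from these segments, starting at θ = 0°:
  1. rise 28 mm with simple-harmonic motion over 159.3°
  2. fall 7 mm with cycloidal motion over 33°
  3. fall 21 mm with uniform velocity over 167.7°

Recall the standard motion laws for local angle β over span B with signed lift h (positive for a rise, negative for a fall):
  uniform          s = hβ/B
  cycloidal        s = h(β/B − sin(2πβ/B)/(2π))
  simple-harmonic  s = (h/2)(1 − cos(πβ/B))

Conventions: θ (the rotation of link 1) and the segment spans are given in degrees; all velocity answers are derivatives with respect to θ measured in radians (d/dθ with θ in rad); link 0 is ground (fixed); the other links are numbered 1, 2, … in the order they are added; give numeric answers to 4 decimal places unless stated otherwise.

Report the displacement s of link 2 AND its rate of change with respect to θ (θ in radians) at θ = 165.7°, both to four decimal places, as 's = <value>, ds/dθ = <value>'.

segment 1 (0° to 159.3°, simple-harmonic, h = 28) is passed completely: s = 0.0000 + (28) = 28.0000
θ = 165.7° falls in segment 2 (159.3° to 192.3°, cycloidal, h = -7): β = 165.7 − 159.3 = 6.4°, B = 33°; Δs = -7·(0.1939 − sin(2π·0.1939)/(2π)) = -0.3119; s = 28.0000 − 0.3119 = 27.6881
velocity in seg [159.3°–192.3°] (cycloidal), θ in radians: β = 6.4° = 0.1117 rad, B = 33° = 0.5760 rad; ds/dθ = (h/B)(1 − cos(2πβ/B)) = ((-7)/0.5760)(1 − cos(2π·0.1939)) = -7.960636 mm/rad

s = 27.6881, ds/dθ = -7.9606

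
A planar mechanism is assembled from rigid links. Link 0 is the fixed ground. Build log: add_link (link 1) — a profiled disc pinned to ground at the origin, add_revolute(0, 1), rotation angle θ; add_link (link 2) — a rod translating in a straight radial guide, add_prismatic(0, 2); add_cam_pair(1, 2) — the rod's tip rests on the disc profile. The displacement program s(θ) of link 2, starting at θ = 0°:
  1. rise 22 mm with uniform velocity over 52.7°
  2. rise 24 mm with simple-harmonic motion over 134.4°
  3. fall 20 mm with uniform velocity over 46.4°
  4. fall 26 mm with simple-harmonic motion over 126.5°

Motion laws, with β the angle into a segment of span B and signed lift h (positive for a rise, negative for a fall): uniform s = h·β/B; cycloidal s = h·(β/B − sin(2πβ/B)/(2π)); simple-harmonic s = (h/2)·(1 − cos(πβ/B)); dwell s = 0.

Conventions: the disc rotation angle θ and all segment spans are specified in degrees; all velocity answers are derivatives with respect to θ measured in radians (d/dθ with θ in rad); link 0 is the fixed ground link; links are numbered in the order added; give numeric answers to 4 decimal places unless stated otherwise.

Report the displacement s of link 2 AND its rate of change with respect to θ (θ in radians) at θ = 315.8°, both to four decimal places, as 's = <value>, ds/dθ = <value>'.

seg 1 [0°–52.7°] uniform, h=22: full span → s += 22 → s = 22.0000
seg 2 [52.7°–187.1°] simple-harmonic, h=24: full span → s += 24 → s = 46.0000
seg 3 [187.1°–233.5°] uniform, h=-20: full span → s += -20 → s = 26.0000
seg 4 [233.5°–360°] simple-harmonic, h=-26: θ=315.8° here. β=82.3, B=126.5. -26/2·(1 − cos(π·0.6506)) = -18.9234 → s = 7.0766
velocity in seg [233.5°–360°] (simple-harmonic), θ in radians: β = 82.3° = 1.4364 rad, B = 126.5° = 2.2078 rad; ds/dθ = (πh/(2B)) sin(πβ/B) = (π·(-26)/(2·2.2078)) sin(π·0.6506) = -16.466189 mm/rad

s = 7.0766, ds/dθ = -16.4662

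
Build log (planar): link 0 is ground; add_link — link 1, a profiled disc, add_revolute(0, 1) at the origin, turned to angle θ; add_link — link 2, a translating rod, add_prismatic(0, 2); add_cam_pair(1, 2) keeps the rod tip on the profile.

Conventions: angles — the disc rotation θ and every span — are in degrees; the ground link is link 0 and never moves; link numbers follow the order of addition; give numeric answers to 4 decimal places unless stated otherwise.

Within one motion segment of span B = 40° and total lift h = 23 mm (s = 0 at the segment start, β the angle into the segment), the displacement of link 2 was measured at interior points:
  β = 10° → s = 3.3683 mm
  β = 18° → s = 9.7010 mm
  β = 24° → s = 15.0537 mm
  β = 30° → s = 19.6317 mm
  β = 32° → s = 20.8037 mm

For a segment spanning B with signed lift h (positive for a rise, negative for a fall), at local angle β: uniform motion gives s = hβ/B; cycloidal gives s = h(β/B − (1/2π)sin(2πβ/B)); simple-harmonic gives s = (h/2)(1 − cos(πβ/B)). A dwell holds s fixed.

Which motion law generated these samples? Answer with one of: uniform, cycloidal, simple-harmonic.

candidates at β/B = r: uniform s = h·r (linear in β); cycloidal s = h·(r − sin(2πr)/(2π)); simple-harmonic s = (h/2)(1 − cos(πr))
β=10°: printed 3.3683 | uniform 5.7500, cycloidal 2.0894, simple-harmonic 3.3683
β=18°: printed 9.7010 | uniform 10.3500, cycloidal 9.2188, simple-harmonic 9.7010
β=24°: printed 15.0537 | uniform 13.8000, cycloidal 15.9516, simple-harmonic 15.0537
β=30°: printed 19.6317 | uniform 17.2500, cycloidal 20.9106, simple-harmonic 19.6317
β=32°: printed 20.8037 | uniform 18.4000, cycloidal 21.8814, simple-harmonic 20.8037
only one law matches every sample → simple-harmonic

simple-harmonic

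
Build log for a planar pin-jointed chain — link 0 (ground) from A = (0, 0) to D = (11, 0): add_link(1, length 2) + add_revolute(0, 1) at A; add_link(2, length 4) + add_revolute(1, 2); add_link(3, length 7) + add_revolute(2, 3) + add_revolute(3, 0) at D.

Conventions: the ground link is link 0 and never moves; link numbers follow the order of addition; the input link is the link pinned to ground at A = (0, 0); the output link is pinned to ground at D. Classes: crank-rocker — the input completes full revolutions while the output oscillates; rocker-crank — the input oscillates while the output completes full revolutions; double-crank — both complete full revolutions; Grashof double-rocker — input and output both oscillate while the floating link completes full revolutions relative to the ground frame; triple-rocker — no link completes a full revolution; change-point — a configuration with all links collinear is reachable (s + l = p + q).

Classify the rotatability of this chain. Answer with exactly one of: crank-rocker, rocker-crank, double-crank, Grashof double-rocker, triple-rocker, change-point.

lengths: ground=11, input=2, coupler=4, output=7
sorted: s=2 (shortest), l=11 (longest), p+q=11
s + l = 13 vs p + q = 11
s + l > p + q → non-Grashof → no link fully rotates → triple-rocker

triple-rocker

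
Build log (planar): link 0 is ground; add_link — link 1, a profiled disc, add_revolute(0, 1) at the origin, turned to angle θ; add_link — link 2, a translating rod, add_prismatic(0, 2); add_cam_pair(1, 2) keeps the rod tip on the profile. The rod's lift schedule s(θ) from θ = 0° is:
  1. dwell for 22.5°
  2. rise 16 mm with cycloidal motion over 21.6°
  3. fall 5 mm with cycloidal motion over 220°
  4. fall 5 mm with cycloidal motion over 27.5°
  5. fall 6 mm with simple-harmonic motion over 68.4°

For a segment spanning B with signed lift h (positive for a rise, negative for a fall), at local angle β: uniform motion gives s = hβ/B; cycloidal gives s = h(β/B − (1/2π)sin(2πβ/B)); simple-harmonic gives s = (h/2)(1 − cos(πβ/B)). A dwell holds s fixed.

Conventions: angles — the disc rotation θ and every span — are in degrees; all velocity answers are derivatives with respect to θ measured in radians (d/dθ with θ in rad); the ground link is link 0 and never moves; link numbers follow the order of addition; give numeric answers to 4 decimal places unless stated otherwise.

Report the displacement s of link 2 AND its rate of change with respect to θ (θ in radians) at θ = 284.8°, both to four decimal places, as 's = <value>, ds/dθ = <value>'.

seg 1 [0°–22.5°] dwell: s stays 0.0000
seg 2 [22.5°–44.1°] cycloidal, h=16: full span → s += 16 → s = 16.0000
seg 3 [44.1°–264.1°] cycloidal, h=-5: full span → s += -5 → s = 11.0000
seg 4 [264.1°–291.6°] cycloidal, h=-5: θ=284.8° here. β=20.7, B=27.5. -5·(0.7527 − sin(2π·0.7527)/(2π)) = -4.5593 → s = 6.4407
velocity in seg [264.1°–291.6°] (cycloidal), θ in radians: β = 20.7° = 0.3613 rad, B = 27.5° = 0.4800 rad; ds/dθ = (h/B)(1 − cos(2πβ/B)) = ((-5)/0.4800)(1 − cos(2π·0.7527)) = -10.238911 mm/rad

s = 6.4407, ds/dθ = -10.2389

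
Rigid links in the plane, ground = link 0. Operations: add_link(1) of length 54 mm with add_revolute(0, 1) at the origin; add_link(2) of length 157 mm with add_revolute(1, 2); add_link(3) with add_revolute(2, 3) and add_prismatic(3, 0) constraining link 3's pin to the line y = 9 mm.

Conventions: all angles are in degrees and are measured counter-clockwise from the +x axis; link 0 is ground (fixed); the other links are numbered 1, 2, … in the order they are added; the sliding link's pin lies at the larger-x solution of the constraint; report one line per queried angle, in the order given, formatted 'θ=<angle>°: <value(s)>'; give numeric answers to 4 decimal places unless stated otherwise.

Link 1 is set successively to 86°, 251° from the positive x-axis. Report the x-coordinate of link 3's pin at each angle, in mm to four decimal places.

geometry: r = 54 mm, L = 157 mm, e = 9 mm
θ=86°: crank pin P = (r cos θ, r sin θ) = (3.766850, 53.868459)
θ=86°: h = r sin θ − e = 53.868459 − 9 = 44.868459
θ=86°: x = r cos θ + √(L² − h²) = 3.766850 + 150.452057 = 154.218906
θ=251°: crank pin P = (r cos θ, r sin θ) = (-17.580680, -51.058003)
θ=251°: h = r sin θ − e = -51.058003 − 9 = -60.058003
θ=251°: x = r cos θ + √(L² − h²) = -17.580680 + 145.058734 = 127.478054

θ=86°: 154.2189
θ=251°: 127.4781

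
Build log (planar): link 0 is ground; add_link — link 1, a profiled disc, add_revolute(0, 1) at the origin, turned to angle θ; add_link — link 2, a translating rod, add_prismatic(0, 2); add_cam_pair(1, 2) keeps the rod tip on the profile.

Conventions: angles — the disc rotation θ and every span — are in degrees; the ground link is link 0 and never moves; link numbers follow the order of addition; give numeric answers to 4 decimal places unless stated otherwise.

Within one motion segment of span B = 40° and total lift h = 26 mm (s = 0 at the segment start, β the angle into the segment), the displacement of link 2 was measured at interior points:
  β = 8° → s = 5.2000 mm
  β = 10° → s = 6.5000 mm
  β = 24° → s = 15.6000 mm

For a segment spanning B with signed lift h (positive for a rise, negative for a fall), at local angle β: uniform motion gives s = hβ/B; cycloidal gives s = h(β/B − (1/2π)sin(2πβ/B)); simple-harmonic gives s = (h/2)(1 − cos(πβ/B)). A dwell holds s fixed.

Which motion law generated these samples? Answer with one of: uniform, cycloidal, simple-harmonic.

candidates at β/B = r: uniform s = h·r (linear in β); cycloidal s = h·(r − sin(2πr)/(2π)); simple-harmonic s = (h/2)(1 − cos(πr))
β=8°: printed 5.2000 | uniform 5.2000, cycloidal 1.2645, simple-harmonic 2.4828
β=10°: printed 6.5000 | uniform 6.5000, cycloidal 2.3620, simple-harmonic 3.8076
β=24°: printed 15.6000 | uniform 15.6000, cycloidal 18.0323, simple-harmonic 17.0172
only one law matches every sample → uniform

uniform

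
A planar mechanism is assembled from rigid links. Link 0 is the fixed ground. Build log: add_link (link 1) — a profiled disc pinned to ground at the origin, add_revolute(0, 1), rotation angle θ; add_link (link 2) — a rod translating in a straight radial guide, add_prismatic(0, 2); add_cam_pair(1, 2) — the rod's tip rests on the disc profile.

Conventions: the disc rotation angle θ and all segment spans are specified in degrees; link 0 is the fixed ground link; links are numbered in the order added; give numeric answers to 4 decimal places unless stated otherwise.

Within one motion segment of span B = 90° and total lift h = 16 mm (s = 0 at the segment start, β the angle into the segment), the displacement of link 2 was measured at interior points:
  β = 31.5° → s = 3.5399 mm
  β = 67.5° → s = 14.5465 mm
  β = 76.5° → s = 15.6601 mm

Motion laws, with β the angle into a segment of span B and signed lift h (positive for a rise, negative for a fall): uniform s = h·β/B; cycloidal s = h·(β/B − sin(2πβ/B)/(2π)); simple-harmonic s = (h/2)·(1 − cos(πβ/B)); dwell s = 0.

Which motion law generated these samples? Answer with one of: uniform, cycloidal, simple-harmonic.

candidates at β/B = r: uniform s = h·r (linear in β); cycloidal s = h·(r − sin(2πr)/(2π)); simple-harmonic s = (h/2)(1 − cos(πr))
β=31.5°: printed 3.5399 | uniform 5.6000, cycloidal 3.5399, simple-harmonic 4.3681
β=67.5°: printed 14.5465 | uniform 12.0000, cycloidal 14.5465, simple-harmonic 13.6569
β=76.5°: printed 15.6601 | uniform 13.6000, cycloidal 15.6601, simple-harmonic 15.1281
only one law matches every sample → cycloidal

cycloidal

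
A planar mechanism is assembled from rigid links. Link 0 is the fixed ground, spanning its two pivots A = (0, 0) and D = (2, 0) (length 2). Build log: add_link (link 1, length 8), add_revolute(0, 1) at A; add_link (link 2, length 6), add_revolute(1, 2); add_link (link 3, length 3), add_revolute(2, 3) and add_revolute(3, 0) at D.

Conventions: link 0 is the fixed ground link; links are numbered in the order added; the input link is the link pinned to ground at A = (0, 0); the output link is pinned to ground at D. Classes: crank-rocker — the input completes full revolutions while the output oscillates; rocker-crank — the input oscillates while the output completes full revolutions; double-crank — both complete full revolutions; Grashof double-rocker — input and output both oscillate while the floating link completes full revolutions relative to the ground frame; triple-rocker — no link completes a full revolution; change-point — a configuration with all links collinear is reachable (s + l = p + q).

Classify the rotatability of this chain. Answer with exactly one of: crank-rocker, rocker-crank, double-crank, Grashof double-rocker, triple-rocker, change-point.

lengths: ground=2, input=8, coupler=6, output=3
sorted: s=2 (shortest), l=8 (longest), p+q=9
s + l = 10 vs p + q = 9
s + l > p + q → non-Grashof → no link fully rotates → triple-rocker

triple-rocker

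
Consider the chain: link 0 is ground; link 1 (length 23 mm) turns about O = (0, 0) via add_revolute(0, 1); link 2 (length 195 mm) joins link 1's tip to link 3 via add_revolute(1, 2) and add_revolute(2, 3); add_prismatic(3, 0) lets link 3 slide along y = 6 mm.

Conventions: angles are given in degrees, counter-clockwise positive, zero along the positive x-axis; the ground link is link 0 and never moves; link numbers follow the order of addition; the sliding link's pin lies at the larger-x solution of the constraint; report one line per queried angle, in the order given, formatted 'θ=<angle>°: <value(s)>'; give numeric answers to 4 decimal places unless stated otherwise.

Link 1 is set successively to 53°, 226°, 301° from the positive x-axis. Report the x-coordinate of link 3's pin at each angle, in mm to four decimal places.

geometry: r = 23 mm, L = 195 mm, e = 6 mm
θ=53°: crank pin P = (r cos θ, r sin θ) = (13.841746, 18.368617)
θ=53°: h = r sin θ − e = 18.368617 − 6 = 12.368617
θ=53°: x = r cos θ + √(L² − h²) = 13.841746 + 194.607341 = 208.449087
θ=226°: crank pin P = (r cos θ, r sin θ) = (-15.977143, -16.544815)
θ=226°: h = r sin θ − e = -16.544815 − 6 = -22.544815
θ=226°: x = r cos θ + √(L² − h²) = -15.977143 + 193.692363 = 177.715220
θ=301°: crank pin P = (r cos θ, r sin θ) = (11.845876, -19.714848)
θ=301°: h = r sin θ − e = -19.714848 − 6 = -25.714848
θ=301°: x = r cos θ + √(L² − h²) = 11.845876 + 193.297042 = 205.142918

θ=53°: 208.4491
θ=226°: 177.7152
θ=301°: 205.1429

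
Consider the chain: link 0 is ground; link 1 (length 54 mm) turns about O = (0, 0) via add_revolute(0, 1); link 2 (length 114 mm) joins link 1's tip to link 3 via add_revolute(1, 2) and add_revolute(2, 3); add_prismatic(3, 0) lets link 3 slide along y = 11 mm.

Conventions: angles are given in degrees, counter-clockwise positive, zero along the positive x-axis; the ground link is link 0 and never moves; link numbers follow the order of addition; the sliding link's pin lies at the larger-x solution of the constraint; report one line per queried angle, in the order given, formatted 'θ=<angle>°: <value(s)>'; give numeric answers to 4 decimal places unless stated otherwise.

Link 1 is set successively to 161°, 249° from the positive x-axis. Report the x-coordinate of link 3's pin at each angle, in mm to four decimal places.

geometry: r = 54 mm, L = 114 mm, e = 11 mm
θ=161°: crank pin P = (r cos θ, r sin θ) = (-51.058003, 17.580680)
θ=161°: h = r sin θ − e = 17.580680 − 11 = 6.580680
θ=161°: x = r cos θ + √(L² − h²) = -51.058003 + 113.809906 = 62.751903
θ=249°: crank pin P = (r cos θ, r sin θ) = (-19.351869, -50.413343)
θ=249°: h = r sin θ − e = -50.413343 − 11 = -61.413343
θ=249°: x = r cos θ + √(L² − h²) = -19.351869 + 96.043747 = 76.691878

θ=161°: 62.7519
θ=249°: 76.6919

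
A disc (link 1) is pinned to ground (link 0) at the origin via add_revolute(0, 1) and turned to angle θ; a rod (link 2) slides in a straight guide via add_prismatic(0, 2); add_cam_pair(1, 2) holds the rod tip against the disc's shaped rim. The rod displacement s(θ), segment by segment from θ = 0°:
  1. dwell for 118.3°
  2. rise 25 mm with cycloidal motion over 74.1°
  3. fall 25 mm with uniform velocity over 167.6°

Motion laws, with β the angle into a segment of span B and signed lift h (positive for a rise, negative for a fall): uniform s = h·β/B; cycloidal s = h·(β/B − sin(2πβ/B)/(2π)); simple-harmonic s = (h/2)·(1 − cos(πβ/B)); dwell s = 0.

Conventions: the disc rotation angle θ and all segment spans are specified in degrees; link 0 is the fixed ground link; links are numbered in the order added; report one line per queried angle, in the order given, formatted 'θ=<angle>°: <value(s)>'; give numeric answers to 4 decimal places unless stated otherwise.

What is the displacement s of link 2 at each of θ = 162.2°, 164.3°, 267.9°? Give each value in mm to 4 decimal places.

segment 1 (0° to 118.3°, dwell): s unchanged at 0.0000
θ = 162.2° falls in segment 2 (118.3° to 192.4°, cycloidal, h = 25): β = 162.2 − 118.3 = 43.9°, B = 74.1°; Δs = 25·(0.5924 − sin(2π·0.5924)/(2π)) = 16.9944; s = 0.0000 + 16.9944 = 16.9944
θ = 164.3° falls in segment 2 (118.3° to 192.4°, cycloidal, h = 25): β = 164.3 − 118.3 = 46°, B = 74.1°; Δs = 25·(0.6208 − sin(2π·0.6208)/(2π)) = 18.2575; s = 0.0000 + 18.2575 = 18.2575
segment 2 (118.3° to 192.4°, cycloidal, h = 25) is passed completely: s = 0.0000 + (25) = 25.0000
θ = 267.9° falls in segment 3 (192.4° to 360°, uniform, h = -25): β = 267.9 − 192.4 = 75.5°, B = 167.6°; Δs = -25·75.5/167.6 = -11.2619; s = 25.0000 − 11.2619 = 13.7381

θ=162.2°: 16.9944
θ=164.3°: 18.2575
θ=267.9°: 13.7381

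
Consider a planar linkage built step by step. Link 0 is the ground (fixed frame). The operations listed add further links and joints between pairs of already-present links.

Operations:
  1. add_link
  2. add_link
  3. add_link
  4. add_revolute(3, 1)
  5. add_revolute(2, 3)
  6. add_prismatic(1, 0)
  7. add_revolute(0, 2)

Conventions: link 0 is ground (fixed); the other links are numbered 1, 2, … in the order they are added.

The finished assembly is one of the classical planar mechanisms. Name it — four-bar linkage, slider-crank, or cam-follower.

links: 4 (incl. ground); joints: 3 revolute, 1 prismatic, 0 higher (cam) pair, forming one closed loop
4 links, 3 revolutes + 1 prismatic in one loop → slider-crank

slider-crank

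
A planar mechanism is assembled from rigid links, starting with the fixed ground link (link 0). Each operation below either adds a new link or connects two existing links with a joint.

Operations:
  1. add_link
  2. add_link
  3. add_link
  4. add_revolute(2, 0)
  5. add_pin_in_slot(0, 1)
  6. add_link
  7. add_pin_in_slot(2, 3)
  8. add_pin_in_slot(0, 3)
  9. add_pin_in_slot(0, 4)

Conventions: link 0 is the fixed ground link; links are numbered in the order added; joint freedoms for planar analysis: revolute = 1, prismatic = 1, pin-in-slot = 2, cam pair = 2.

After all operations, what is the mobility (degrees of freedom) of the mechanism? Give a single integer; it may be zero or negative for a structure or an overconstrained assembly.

ground; <1,0,0>
#1 <2,0,0>
#2 <3,0,0>
#3 <4,0,0>
R:2↔0 J1 <4,1,0>
PS:0↔1 J2 <4,1,1>
#4 <5,1,1>
PS:2↔3 J2 <5,1,2>
PS:0↔3 J2 <5,1,3>
PS:0↔4 J2 <5,1,4>
3×4 − 2×1 − 1×4 = 6

M = 6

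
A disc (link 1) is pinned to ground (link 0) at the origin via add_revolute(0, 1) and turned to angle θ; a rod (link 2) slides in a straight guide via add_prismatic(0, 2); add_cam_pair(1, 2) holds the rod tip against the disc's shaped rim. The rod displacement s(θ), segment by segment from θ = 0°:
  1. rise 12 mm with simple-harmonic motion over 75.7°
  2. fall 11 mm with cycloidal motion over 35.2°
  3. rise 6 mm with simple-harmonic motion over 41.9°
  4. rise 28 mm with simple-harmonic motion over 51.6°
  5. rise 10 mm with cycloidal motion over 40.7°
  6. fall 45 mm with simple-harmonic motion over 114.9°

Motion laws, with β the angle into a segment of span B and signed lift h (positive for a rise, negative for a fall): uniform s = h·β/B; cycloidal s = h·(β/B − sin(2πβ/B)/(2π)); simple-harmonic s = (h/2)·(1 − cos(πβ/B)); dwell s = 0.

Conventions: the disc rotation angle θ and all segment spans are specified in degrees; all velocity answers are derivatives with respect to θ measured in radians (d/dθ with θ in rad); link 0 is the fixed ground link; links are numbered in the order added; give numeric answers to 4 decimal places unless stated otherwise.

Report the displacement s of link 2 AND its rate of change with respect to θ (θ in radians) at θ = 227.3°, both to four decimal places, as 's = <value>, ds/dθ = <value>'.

segment 1 (0° to 75.7°, simple-harmonic, h = 12) is passed completely: s = 0.0000 + (12) = 12.0000
segment 2 (75.7° to 110.9°, cycloidal, h = -11) is passed completely: s = 12.0000 + (-11) = 1.0000
segment 3 (110.9° to 152.8°, simple-harmonic, h = 6) is passed completely: s = 1.0000 + (6) = 7.0000
segment 4 (152.8° to 204.4°, simple-harmonic, h = 28) is passed completely: s = 7.0000 + (28) = 35.0000
θ = 227.3° falls in segment 5 (204.4° to 245.1°, cycloidal, h = 10): β = 227.3 − 204.4 = 22.9°, B = 40.7°; Δs = 10·(0.5627 − sin(2π·0.5627)/(2π)) = 6.2370; s = 35.0000 + 6.2370 = 41.2370
velocity in seg [204.4°–245.1°] (cycloidal), θ in radians: β = 22.9° = 0.3997 rad, B = 40.7° = 0.7103 rad; ds/dθ = (h/B)(1 − cos(2πβ/B)) = (10/0.7103)(1 − cos(2π·0.5627)) = 27.078378 mm/rad

s = 41.2370, ds/dθ = 27.0784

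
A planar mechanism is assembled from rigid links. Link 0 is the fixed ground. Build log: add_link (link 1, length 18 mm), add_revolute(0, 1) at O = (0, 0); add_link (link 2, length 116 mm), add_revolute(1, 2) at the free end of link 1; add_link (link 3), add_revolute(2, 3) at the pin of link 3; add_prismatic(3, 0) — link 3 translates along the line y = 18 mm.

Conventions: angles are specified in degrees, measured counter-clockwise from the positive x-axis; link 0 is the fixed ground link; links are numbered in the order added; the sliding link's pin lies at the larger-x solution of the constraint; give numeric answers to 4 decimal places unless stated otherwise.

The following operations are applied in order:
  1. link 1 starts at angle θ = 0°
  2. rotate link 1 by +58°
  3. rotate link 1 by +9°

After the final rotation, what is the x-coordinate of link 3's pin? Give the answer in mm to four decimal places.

geometry: r = 18 mm, L = 116 mm, e = 18 mm; θ starts at 0°
rotate link 1 by +58°: θ ← 0° +58° = 58°
rotate link 1 by +9°: θ ← 58° +9° = 67°
crank pin P = (r cos θ, r sin θ) = (7.033160, 16.569087)
h = r sin θ − e = 16.569087 − 18 = -1.430913
x = r cos θ + √(L² − h²) = 7.033160 + 115.991174 = 123.024334

123.0243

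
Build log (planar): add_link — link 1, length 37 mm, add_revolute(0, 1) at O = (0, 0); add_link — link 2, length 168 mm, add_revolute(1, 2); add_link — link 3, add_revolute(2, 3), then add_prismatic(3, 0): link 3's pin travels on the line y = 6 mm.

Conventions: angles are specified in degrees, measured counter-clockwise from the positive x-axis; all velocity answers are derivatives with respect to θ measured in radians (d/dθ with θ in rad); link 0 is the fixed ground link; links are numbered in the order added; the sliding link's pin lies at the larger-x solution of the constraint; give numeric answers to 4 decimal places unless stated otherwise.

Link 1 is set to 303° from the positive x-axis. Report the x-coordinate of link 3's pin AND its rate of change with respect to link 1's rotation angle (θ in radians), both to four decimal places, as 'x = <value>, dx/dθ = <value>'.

geometry: r = 37 mm, L = 168 mm, e = 6 mm
crank pin P = (r cos θ, r sin θ) = (20.151644, -31.030811)
h = r sin θ − e = -31.030811 − 6 = -37.030811
x = r cos θ + √(L² − h²) = 20.151644 + 163.867993 = 184.019637
dx/dθ = −r sin θ − h·r cos θ/√(L² − h²) (θ in radians; h = -37.030811) = 35.584670

x = 184.0196, dx/dθ = 35.5847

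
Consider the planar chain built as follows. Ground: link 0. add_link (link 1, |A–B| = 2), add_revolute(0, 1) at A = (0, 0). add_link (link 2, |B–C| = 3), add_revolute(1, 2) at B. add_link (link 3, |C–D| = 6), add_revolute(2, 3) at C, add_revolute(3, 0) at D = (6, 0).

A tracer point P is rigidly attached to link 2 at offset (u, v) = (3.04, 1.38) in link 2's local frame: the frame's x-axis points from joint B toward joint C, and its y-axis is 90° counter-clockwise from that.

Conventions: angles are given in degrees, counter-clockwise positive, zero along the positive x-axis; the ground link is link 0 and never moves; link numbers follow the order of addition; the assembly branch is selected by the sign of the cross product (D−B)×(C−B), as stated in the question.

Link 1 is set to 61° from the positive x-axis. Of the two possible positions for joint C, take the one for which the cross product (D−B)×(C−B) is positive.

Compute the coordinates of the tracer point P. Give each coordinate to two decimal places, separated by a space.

A=(0,0), D=(6.00,0)
B = A + 2.00·(cos61°, sin61°) = (0.9696, 1.7492)
|BD| = 5.3258
circle(B,3.00) ∩ circle(D,6.00): a=0.1281, h=2.9973
  candidates: C₊=(2.0751,4.5381) cross=15.963; C₋=(0.1062,-1.1238) cross=-15.963
  branch + wants cross > 0 → take C=(2.0751,4.5381) (cross=15.963)
ex = (C−B)/|BC| = (0.3685,0.9296); ey = (-0.9296,0.3685)
P = B + 3.04·ex + 1.38·ey = (0.8069,5.0838)

0.81 5.08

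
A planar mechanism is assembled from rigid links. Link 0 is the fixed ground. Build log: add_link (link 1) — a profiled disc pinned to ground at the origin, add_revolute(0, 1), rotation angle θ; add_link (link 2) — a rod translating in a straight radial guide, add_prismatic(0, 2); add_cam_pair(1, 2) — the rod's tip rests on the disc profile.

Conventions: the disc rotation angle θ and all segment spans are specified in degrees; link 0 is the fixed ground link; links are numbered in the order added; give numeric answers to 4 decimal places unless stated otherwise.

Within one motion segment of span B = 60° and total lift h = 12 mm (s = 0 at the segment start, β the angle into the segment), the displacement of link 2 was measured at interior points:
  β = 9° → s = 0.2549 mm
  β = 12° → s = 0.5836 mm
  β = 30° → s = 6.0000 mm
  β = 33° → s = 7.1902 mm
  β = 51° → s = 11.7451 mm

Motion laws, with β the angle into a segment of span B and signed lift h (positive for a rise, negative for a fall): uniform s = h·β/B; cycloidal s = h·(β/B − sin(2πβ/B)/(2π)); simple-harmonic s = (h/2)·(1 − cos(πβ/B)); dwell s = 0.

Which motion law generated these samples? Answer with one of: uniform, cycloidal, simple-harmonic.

candidates at β/B = r: uniform s = h·r (linear in β); cycloidal s = h·(r − sin(2πr)/(2π)); simple-harmonic s = (h/2)(1 − cos(πr))
β=9°: printed 0.2549 | uniform 1.8000, cycloidal 0.2549, simple-harmonic 0.6540
β=12°: printed 0.5836 | uniform 2.4000, cycloidal 0.5836, simple-harmonic 1.1459
β=30°: printed 6.0000 | uniform 6.0000, cycloidal 6.0000, simple-harmonic 6.0000
β=33°: printed 7.1902 | uniform 6.6000, cycloidal 7.1902, simple-harmonic 6.9386
β=51°: printed 11.7451 | uniform 10.2000, cycloidal 11.7451, simple-harmonic 11.3460
only one law matches every sample → cycloidal

cycloidal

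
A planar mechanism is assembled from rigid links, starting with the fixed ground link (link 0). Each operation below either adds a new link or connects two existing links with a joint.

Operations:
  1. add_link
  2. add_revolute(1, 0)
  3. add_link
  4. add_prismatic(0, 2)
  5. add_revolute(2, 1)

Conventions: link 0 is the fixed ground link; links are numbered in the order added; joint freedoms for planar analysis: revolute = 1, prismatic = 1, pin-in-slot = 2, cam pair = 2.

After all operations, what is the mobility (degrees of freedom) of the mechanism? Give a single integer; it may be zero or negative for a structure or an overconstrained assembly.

ground; <1,0,0>
#1 <2,0,0>
R:1↔0 J1 <2,1,0>
#2 <3,1,0>
P:0↔2 J1 <3,2,0>
R:2↔1 J1 <3,3,0>
3×2 − 2×3 − 1×0 = 0

M = 0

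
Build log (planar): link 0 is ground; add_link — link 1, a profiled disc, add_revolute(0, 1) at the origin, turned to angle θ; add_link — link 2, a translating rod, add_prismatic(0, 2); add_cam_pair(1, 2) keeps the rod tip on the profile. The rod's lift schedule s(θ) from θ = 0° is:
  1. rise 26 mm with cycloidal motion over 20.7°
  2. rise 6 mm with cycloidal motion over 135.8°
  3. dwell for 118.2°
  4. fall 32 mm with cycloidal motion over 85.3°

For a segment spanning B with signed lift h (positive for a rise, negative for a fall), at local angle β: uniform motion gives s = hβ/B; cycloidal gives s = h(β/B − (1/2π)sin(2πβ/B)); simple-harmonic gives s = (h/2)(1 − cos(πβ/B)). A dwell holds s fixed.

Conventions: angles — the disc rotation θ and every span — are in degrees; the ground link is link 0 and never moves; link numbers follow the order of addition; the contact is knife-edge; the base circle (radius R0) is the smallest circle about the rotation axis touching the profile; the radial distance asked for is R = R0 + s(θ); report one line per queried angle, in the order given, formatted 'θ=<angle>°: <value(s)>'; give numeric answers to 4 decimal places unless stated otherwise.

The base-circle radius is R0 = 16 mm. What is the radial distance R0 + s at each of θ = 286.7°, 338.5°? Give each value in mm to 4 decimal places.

seg 1 [0°–20.7°] cycloidal, h=26: full span → s += 26 → s = 26.0000
seg 2 [20.7°–156.5°] cycloidal, h=6: full span → s += 6 → s = 32.0000
seg 3 [156.5°–274.7°] dwell: s stays 32.0000
seg 4 [274.7°–360°] cycloidal, h=-32: θ=286.7° here. β=12, B=85.3. -32·(0.1407 − sin(2π·0.1407)/(2π)) = -0.5637 → s = 31.4363
seg 4 [274.7°–360°] cycloidal, h=-32: θ=338.5° here. β=63.8, B=85.3. -32·(0.7479 − sin(2π·0.7479)/(2π)) = -29.0269 → s = 2.9731
θ=286.7°: R = R0 + s = 16 + 31.4363 = 47.4363
θ=338.5°: R = R0 + s = 16 + 2.9731 = 18.9731

θ=286.7°: 47.4363
θ=338.5°: 18.9731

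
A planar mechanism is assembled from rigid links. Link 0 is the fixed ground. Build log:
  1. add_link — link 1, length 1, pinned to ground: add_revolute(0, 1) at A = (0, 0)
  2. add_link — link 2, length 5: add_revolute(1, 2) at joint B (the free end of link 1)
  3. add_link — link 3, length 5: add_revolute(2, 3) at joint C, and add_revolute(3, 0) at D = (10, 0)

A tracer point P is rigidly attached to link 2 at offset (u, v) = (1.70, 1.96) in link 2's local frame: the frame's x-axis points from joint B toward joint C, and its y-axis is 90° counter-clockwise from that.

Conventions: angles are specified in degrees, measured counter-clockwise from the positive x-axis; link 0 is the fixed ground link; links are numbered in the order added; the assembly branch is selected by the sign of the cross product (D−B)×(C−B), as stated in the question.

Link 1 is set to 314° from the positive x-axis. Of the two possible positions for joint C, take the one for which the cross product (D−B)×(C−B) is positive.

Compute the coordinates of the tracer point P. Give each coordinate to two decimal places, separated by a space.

A=(0,0), D=(10.00,0)
B = A + 1.00·(cos314°, sin314°) = (0.6947, -0.7193)
|BD| = 9.3331
circle(B,5.00) ∩ circle(D,5.00): a=4.6666, h=1.7954
  candidates: C₊=(5.2090,1.4303) cross=16.756; C₋=(5.4857,-2.1497) cross=-16.756
  branch + wants cross > 0 → take C=(5.2090,1.4303) (cross=16.756)
ex = (C−B)/|BC| = (0.9029,0.4299); ey = (-0.4299,0.9029)
P = B + 1.70·ex + 1.96·ey = (1.3868,1.7812)

1.39 1.78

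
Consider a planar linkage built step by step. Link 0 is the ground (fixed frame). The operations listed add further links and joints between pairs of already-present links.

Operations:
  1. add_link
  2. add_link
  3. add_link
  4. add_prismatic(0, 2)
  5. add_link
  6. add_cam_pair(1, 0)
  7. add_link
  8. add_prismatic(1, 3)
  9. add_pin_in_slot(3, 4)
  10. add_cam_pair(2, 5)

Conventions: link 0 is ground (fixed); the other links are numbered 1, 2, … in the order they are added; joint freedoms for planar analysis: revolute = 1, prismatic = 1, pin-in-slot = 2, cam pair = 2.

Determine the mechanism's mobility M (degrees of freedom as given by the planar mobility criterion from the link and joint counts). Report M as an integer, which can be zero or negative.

ground; <1,0,0>
#1 <2,0,0>
#2 <3,0,0>
#3 <4,0,0>
P:0↔2 J1 <4,1,0>
#4 <5,1,0>
C:1↔0 J2 <5,1,1>
#5 <6,1,1>
P:1↔3 J1 <6,2,1>
PS:3↔4 J2 <6,2,2>
C:2↔5 J2 <6,2,3>
3×5 − 2×2 − 1×3 = 8

M = 8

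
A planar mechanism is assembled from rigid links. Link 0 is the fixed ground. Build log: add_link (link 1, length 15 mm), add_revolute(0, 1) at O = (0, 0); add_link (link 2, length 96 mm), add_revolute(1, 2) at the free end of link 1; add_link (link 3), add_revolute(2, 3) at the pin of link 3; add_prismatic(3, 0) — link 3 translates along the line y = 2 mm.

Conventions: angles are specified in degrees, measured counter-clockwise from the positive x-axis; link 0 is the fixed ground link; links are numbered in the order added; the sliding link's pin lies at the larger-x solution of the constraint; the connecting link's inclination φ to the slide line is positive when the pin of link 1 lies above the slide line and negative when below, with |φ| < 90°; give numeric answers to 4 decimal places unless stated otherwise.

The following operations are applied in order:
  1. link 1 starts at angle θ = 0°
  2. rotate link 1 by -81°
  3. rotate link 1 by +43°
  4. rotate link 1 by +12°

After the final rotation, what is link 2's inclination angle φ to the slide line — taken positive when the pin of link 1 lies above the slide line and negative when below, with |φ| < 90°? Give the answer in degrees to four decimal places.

geometry: r = 15 mm, L = 96 mm, e = 2 mm; θ starts at 0°
rotate link 1 by -81°: θ ← 0° -81° = -81°
rotate link 1 by +43°: θ ← -81° +43° = -38°
rotate link 1 by +12°: θ ← -38° +12° = -26°
h = r sin θ − e = -6.575567 − 2 = -8.575567
sin φ = h / L = -8.575567 / 96 = -0.08932883
φ = arcsin(-0.08932883) = -5.124996°

-5.1250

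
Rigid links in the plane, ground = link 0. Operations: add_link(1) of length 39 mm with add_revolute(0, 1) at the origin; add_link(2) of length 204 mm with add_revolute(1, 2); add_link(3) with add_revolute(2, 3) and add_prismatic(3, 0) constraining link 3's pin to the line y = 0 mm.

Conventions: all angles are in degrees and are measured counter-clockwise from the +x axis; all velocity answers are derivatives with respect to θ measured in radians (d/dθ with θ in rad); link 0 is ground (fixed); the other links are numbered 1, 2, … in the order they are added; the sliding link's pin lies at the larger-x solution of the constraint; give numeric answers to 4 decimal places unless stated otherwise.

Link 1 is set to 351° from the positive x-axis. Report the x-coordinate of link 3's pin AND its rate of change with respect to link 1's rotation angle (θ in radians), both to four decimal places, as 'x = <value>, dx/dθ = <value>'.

geometry: r = 39 mm, L = 204 mm, e = 0 mm
crank pin P = (r cos θ, r sin θ) = (38.519845, -6.100944)
h = r sin θ − e = -6.100944 − 0 = -6.100944
x = r cos θ + √(L² − h²) = 38.519845 + 203.908750 = 242.428596
dx/dθ = −r sin θ − h·r cos θ/√(L² − h²) (θ in radians; h = -6.100944) = 7.253457

x = 242.4286, dx/dθ = 7.2535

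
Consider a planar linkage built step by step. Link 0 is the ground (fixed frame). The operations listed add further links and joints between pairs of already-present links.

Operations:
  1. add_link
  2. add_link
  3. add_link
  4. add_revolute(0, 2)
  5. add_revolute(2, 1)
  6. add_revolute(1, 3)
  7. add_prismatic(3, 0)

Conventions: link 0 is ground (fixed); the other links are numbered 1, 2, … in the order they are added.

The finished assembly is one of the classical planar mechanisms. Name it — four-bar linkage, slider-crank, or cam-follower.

links: 4 (incl. ground); joints: 3 revolute, 1 prismatic, 0 higher (cam) pair, forming one closed loop
4 links, 3 revolutes + 1 prismatic in one loop → slider-crank

slider-crank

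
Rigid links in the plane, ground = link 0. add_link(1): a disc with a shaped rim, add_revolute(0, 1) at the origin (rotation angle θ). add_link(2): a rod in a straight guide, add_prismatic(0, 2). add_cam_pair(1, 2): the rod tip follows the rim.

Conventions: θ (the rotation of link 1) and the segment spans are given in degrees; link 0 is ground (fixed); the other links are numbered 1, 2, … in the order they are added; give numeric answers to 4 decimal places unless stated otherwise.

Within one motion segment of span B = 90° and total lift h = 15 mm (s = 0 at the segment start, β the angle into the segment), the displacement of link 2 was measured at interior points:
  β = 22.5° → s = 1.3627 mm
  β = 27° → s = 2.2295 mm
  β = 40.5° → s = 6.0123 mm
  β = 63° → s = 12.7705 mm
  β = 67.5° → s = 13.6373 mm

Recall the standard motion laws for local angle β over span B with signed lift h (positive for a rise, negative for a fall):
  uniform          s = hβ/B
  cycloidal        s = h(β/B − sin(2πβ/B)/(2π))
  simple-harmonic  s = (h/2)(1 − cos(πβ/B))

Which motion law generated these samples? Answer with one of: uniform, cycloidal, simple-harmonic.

candidates at β/B = r: uniform s = h·r (linear in β); cycloidal s = h·(r − sin(2πr)/(2π)); simple-harmonic s = (h/2)(1 − cos(πr))
β=22.5°: printed 1.3627 | uniform 3.7500, cycloidal 1.3627, simple-harmonic 2.1967
β=27°: printed 2.2295 | uniform 4.5000, cycloidal 2.2295, simple-harmonic 3.0916
β=40.5°: printed 6.0123 | uniform 6.7500, cycloidal 6.0123, simple-harmonic 6.3267
β=63°: printed 12.7705 | uniform 10.5000, cycloidal 12.7705, simple-harmonic 11.9084
β=67.5°: printed 13.6373 | uniform 11.2500, cycloidal 13.6373, simple-harmonic 12.8033
only one law matches every sample → cycloidal

cycloidal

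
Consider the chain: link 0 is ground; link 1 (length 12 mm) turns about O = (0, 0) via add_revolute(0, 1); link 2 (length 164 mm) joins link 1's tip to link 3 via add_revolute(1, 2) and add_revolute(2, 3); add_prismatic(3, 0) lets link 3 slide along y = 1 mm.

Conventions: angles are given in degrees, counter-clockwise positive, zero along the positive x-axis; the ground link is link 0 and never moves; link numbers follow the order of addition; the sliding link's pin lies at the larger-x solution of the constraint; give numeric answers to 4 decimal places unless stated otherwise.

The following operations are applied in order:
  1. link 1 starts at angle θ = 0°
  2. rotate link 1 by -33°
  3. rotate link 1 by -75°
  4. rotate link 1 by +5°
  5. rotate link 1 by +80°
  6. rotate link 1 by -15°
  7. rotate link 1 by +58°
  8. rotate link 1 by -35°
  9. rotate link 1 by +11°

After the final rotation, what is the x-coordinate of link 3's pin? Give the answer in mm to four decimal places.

geometry: r = 12 mm, L = 164 mm, e = 1 mm; θ starts at 0°
rotate link 1 by -33°: θ ← 0° -33° = -33°
rotate link 1 by -75°: θ ← -33° -75° = -108°
rotate link 1 by +5°: θ ← -108° +5° = -103°
rotate link 1 by +80°: θ ← -103° +80° = -23°
rotate link 1 by -15°: θ ← -23° -15° = -38°
rotate link 1 by +58°: θ ← -38° +58° = 20°
rotate link 1 by -35°: θ ← 20° -35° = -15°
rotate link 1 by +11°: θ ← -15° +11° = -4°
crank pin P = (r cos θ, r sin θ) = (11.970769, -0.837078)
h = r sin θ − e = -0.837078 − 1 = -1.837078
x = r cos θ + √(L² − h²) = 11.970769 + 163.989710 = 175.960479

175.9605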